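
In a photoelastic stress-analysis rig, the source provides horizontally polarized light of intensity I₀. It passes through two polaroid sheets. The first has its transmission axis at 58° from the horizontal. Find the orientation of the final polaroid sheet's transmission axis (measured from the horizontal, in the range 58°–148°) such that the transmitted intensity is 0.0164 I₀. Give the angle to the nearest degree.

θ ≈ 134°

I₁ = I₀ cos²(58° − 0°) = I₀ cos²(58°) = 0.2808 I₀.
Need I₂/I₀ = 0.0164, so cos²(θ − 58°) = 0.0164 / 0.2808 = 0.0584.
θ − 58° = arccos(√0.0584) = 76.0°, giving θ ≈ 58 + 76.0 = 134.0°.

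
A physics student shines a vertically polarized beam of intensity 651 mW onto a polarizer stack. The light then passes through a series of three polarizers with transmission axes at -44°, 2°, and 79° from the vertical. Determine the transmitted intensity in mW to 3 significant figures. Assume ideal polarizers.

I ≈ 8.23 mW

By Malus's law, I₁ = 651 mW · cos²(44°) = 336.9 mW.
I₂ = I₁ · cos²(46°) = 336.9 · 0.4826 = 162.6 mW.
I₃ = I₂ · cos²(77°) = 162.6 · 0.0506 = 8.226 mW.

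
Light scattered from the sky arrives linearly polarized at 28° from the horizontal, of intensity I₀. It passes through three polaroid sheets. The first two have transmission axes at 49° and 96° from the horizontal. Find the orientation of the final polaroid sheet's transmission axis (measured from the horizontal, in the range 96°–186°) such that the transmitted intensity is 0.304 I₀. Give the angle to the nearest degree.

By Malus's law, I₁ = I₀ cos²(49° − 28°) = I₀ cos²(21°) = 0.8716 I₀.
I₂ = I₁ cos²(96° − 49°) = 0.8716 I₀ · cos²(47°) = 0.4054 I₀.
Need I₃/I₀ = 0.304, so cos²(θ − 96°) = 0.304 / 0.4054 = 0.7499.
θ − 96° = arccos(√0.7499) = 30.0°, giving θ ≈ 96 + 30.0 = 126.0°.

θ ≈ 126°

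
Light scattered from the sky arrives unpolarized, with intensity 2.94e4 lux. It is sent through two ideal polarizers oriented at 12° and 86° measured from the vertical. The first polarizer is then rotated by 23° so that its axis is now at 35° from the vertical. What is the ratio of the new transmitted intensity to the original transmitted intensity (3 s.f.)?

I_new/I_old ≈ 5.21

Before rotation:
Unpolarized light through the first polarizer → I₁ = ½ I₀, now polarized at 12°.
I₂ = I₁ cos²(86° − 12°) = 0.5 I₀ · cos²(74°) = 0.03799 I₀.
After rotation:
Unpolarized light through the first polarizer → I₁ = ½ I₀, now polarized at 35°.
I₂ = I₁ cos²(86° − 35°) = 0.5 I₀ · cos²(51°) = 0.198 I₀.
Ratio = 0.198 / 0.03799 = 5.213.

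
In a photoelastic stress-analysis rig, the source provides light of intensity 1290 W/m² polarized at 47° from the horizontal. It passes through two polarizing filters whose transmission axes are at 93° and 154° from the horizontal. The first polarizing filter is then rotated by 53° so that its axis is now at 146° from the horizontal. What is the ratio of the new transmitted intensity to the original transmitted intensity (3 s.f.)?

Before rotation:
By Malus's law, I₁ = I₀ cos²(93° − 47°) = I₀ cos²(46°) = 0.4826 I₀.
I₂ = I₁ cos²(154° − 93°) = 0.4826 I₀ · cos²(61°) = 0.1134 I₀.
After rotation:
I₁ = I₀ cos²(146° − 47°) = I₀ cos²(81°) = 0.02447 I₀.
I₂ = I₁ cos²(154° − 146°) = 0.02447 I₀ · cos²(8°) = 0.024 I₀.
Ratio = 0.024 / 0.1134 = 0.2116.

I_new/I_old ≈ 0.212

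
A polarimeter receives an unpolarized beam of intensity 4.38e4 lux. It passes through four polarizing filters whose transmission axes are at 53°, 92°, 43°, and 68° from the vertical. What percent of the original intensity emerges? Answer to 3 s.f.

Unpolarized light through the first polarizer → I₁ = 4.38e4 lux/2 = 2.19e+04 lux, polarized at 53°.
I₂ = I₁ · cos²(39°) = 2.19e+04 · 0.604 = 1.323e+04 lux.
I₃ = I₂ · cos²(49°) = 1.323e+04 · 0.4304 = 5693 lux.
I₄ = I₃ · cos²(25°) = 5693 · 0.8214 = 4676 lux.
That is 10.68% of the incident intensity.

≈ 10.7%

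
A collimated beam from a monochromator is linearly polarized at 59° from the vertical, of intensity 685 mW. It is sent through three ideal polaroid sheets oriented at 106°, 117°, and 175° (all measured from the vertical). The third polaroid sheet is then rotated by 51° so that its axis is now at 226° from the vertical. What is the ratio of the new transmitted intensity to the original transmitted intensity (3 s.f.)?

Before rotation:
By Malus's law, I₁ = I₀ cos²(106° − 59°) = I₀ cos²(47°) = 0.4651 I₀.
I₂ = I₁ cos²(117° − 106°) = 0.4651 I₀ · cos²(11°) = 0.4482 I₀.
I₃ = I₂ cos²(175° − 117°) = 0.4482 I₀ · cos²(58°) = 0.1259 I₀.
After rotation:
I₁ = I₀ cos²(106° − 59°) = I₀ cos²(47°) = 0.4651 I₀.
I₂ = I₁ cos²(117° − 106°) = 0.4651 I₀ · cos²(11°) = 0.4482 I₀.
Angle between axes 2 and 3: 71°. I₃ = 0.4482 I₀ · cos²(71°) = 0.04751 I₀.
Ratio = 0.04751 / 0.1259 = 0.3775.

I_new/I_old ≈ 0.377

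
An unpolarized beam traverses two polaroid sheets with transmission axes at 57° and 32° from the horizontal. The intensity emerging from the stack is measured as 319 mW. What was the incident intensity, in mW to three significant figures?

Unpolarized light through the first polarizer → I₁ = ½ I₀, now polarized at 57°.
I₂ = I₁ cos²(32° − 57°) = 0.5 I₀ · cos²(25°) = 0.4107 I₀.
So 319 mW = 0.4107 I₀, giving I₀ = 319/0.4107 = 776.7 mW.

I₀ ≈ 777 mW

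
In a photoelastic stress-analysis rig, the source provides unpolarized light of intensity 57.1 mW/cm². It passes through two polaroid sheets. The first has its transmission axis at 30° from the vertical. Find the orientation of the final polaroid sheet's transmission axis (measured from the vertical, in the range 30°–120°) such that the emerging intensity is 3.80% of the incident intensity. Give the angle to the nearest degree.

Unpolarized light through the first polarizer → I₁ = ½ I₀, now polarized at 30°.
Need I₂/I₀ = 0.038, so cos²(θ − 30°) = 0.038 / 0.5 = 0.076.
θ − 30° = arccos(√0.076) = 74.0°, giving θ ≈ 30 + 74.0 = 104.0°.

θ ≈ 104°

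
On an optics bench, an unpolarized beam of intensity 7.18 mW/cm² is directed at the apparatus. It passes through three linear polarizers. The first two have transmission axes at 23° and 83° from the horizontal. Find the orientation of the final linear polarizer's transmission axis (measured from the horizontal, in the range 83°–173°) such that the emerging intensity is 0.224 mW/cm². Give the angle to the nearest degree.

Unpolarized light through the first polarizer → I₁ = ½ I₀, now polarized at 23°.
I₂ = I₁ cos²(83° − 23°) = 0.5 I₀ · cos²(60°) = 0.125 I₀.
Target fraction: 0.224 / 7.18 mW/cm² = 0.0312 of I₀.
Need I₃/I₀ = 0.0312, so cos²(θ − 83°) = 0.0312 / 0.125 = 0.2496.
θ − 83° = arccos(√0.2496) = 60.0°, giving θ ≈ 83 + 60.0 = 143.0°.

θ ≈ 143°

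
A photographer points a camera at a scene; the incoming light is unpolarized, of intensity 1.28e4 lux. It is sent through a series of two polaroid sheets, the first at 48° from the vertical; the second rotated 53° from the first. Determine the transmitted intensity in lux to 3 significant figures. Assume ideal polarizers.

I ≈ 2320 lux

Unpolarized light through the first polarizer → I₁ = 1.28e4 lux/2 = 6400 lux, polarized at 48°.
I₂ = I₁ · cos²(53°) = 6400 · 0.3622 = 2318 lux.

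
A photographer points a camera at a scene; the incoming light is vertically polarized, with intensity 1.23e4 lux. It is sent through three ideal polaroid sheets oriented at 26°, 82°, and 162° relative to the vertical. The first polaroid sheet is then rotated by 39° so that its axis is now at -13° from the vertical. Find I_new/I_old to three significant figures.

Before rotation:
By Malus's law, I₁ = I₀ cos²(26° − 0°) = I₀ cos²(26°) = 0.8078 I₀.
I₂ = I₁ cos²(82° − 26°) = 0.8078 I₀ · cos²(56°) = 0.2526 I₀.
I₃ = I₂ cos²(162° − 82°) = 0.2526 I₀ · cos²(80°) = 0.007617 I₀.
After rotation:
I₁ = I₀ cos²(-13° − 0°) = I₀ cos²(13°) = 0.9494 I₀.
Angle between axes 1 and 2: 85°. I₂ = 0.9494 I₀ · cos²(85°) = 0.007212 I₀.
I₃ = I₂ cos²(162° − 82°) = 0.007212 I₀ · cos²(80°) = 0.0002175 I₀.
Ratio = 0.0002175 / 0.007617 = 0.02855.

I_new/I_old ≈ 0.0285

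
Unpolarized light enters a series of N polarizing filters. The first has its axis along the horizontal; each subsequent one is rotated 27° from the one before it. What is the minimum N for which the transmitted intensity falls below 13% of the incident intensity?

First polarizer halves the unpolarized light: factor 1/2.
Each further stage multiplies by cos²(27°) = 0.7939.
After N polarizers: T = 0.5·0.7939^(N−1). Require T < 0.13 ⇒ N−1 > ln(0.13/0.5)/ln(0.7939) = 5.84, so N−1 ≥ 6 and N = 7.
Check: N=7 gives T = 0.1252 < 0.13; N=6 gives T = 0.1577.

N = 7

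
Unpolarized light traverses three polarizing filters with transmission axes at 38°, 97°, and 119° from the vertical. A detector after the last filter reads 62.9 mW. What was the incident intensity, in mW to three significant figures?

Unpolarized light through the first polarizer → I₁ = ½ I₀, now polarized at 38°.
I₂ = I₁ cos²(97° − 38°) = 0.5 I₀ · cos²(59°) = 0.1326 I₀.
I₃ = I₂ cos²(119° − 97°) = 0.1326 I₀ · cos²(22°) = 0.114 I₀.
So 62.9 mW = 0.114 I₀, giving I₀ = 62.9/0.114 = 551.7 mW.

I₀ ≈ 552 mW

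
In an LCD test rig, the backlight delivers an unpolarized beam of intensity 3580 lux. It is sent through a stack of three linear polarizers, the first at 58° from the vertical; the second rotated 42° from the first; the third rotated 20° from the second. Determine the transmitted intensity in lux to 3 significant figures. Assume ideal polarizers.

Unpolarized light through the first polarizer → I₁ = 3580 lux/2 = 1790 lux, polarized at 58°.
I₂ = I₁ · cos²(42°) = 1790 · 0.5523 = 988.6 lux.
I₃ = I₂ · cos²(20°) = 988.6 · 0.883 = 872.9 lux.

I ≈ 873 lux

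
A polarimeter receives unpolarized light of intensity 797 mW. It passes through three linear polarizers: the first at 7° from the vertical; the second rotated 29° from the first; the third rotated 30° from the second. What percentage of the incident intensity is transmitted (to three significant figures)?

≈ 28.7%

Unpolarized light through the first polarizer → I₁ = 797 mW/2 = 398.5 mW, polarized at 7°.
I₂ = I₁ · cos²(29°) = 398.5 · 0.765 = 304.8 mW.
I₃ = I₂ · cos²(30°) = 304.8 · 0.75 = 228.6 mW.
That is 28.69% of the incident intensity.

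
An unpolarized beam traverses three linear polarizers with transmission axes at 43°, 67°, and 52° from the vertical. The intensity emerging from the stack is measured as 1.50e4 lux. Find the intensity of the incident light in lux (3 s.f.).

Unpolarized light through the first polarizer → I₁ = ½ I₀, now polarized at 43°.
I₂ = I₁ cos²(67° − 43°) = 0.5 I₀ · cos²(24°) = 0.4173 I₀.
I₃ = I₂ cos²(52° − 67°) = 0.4173 I₀ · cos²(15°) = 0.3893 I₀.
So 1.50e4 lux = 0.3893 I₀, giving I₀ = 1.50e4/0.3893 = 3.853e+04 lux.

I₀ ≈ 3.85e4 lux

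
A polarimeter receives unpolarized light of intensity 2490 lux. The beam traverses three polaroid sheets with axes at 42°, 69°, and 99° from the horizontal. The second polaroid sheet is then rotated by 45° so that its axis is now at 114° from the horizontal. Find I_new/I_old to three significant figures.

I_new/I_old ≈ 0.150

Before rotation:
Unpolarized light through the first polarizer → I₁ = ½ I₀, now polarized at 42°.
I₂ = I₁ cos²(69° − 42°) = 0.5 I₀ · cos²(27°) = 0.3969 I₀.
I₃ = I₂ cos²(99° − 69°) = 0.3969 I₀ · cos²(30°) = 0.2977 I₀.
After rotation:
Unpolarized light through the first polarizer → I₁ = ½ I₀, now polarized at 42°.
I₂ = I₁ cos²(114° − 42°) = 0.5 I₀ · cos²(72°) = 0.04775 I₀.
I₃ = I₂ cos²(99° − 114°) = 0.04775 I₀ · cos²(15°) = 0.04455 I₀.
Ratio = 0.04455 / 0.2977 = 0.1496.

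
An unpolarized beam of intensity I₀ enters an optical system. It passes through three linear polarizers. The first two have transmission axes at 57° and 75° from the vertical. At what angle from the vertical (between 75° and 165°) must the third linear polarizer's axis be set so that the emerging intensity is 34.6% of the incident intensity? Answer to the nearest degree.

Unpolarized light through the first polarizer → I₁ = ½ I₀, now polarized at 57°.
I₂ = I₁ cos²(75° − 57°) = 0.5 I₀ · cos²(18°) = 0.4523 I₀.
Need I₃/I₀ = 0.346, so cos²(θ − 75°) = 0.346 / 0.4523 = 0.7651.
θ − 75° = arccos(√0.7651) = 29.0°, giving θ ≈ 75 + 29.0 = 104.0°.

θ ≈ 104°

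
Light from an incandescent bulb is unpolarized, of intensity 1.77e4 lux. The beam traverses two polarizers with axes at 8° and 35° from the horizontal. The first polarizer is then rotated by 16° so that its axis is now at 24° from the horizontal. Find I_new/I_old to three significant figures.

Before rotation:
Unpolarized light through the first polarizer → I₁ = ½ I₀, now polarized at 8°.
I₂ = I₁ cos²(35° − 8°) = 0.5 I₀ · cos²(27°) = 0.3969 I₀.
After rotation:
Unpolarized light through the first polarizer → I₁ = ½ I₀, now polarized at 24°.
I₂ = I₁ cos²(35° − 24°) = 0.5 I₀ · cos²(11°) = 0.4818 I₀.
Ratio = 0.4818 / 0.3969 = 1.214.

I_new/I_old ≈ 1.21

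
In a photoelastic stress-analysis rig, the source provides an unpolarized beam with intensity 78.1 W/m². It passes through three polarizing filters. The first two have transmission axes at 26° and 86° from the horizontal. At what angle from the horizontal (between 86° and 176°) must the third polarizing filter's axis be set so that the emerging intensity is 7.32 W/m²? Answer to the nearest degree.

Unpolarized light through the first polarizer → I₁ = ½ I₀, now polarized at 26°.
I₂ = I₁ cos²(86° − 26°) = 0.5 I₀ · cos²(60°) = 0.125 I₀.
Target fraction: 7.32 / 78.1 W/m² = 0.09373 of I₀.
Need I₃/I₀ = 0.09373, so cos²(θ − 86°) = 0.09373 / 0.125 = 0.7498.
θ − 86° = arccos(√0.7498) = 30.0°, giving θ ≈ 86 + 30.0 = 116.0°.

θ ≈ 116°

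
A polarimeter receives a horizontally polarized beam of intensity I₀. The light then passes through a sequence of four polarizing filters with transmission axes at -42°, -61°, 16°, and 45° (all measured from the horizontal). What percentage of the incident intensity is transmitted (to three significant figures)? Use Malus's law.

By Malus's law, I₁ = I₀ cos²(-42° − 0°) = I₀ cos²(42°) = 0.5523 I₀.
I₂ = I₁ cos²(-61° + 42°) = 0.5523 I₀ · cos²(19°) = 0.4937 I₀.
I₃ = I₂ cos²(16° + 61°) = 0.4937 I₀ · cos²(77°) = 0.02498 I₀.
I₄ = I₃ cos²(45° − 16°) = 0.02498 I₀ · cos²(29°) = 0.01911 I₀.
That is 1.911% of the incident intensity.

≈ 1.91%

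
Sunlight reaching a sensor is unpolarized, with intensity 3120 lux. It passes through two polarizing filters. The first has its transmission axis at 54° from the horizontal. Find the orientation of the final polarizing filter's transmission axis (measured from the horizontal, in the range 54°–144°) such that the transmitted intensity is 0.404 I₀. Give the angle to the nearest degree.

θ ≈ 80°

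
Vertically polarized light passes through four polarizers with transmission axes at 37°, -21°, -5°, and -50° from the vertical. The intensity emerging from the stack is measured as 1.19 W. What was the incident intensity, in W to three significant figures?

I₁ = I₀ cos²(37° − 0°) = I₀ cos²(37°) = 0.6378 I₀.
I₂ = I₁ cos²(-21° − 37°) = 0.6378 I₀ · cos²(58°) = 0.1791 I₀.
I₃ = I₂ cos²(-5° + 21°) = 0.1791 I₀ · cos²(16°) = 0.1655 I₀.
I₄ = I₃ cos²(-50° + 5°) = 0.1655 I₀ · cos²(45°) = 0.08275 I₀.
So 1.19 W = 0.08275 I₀, giving I₀ = 1.19/0.08275 = 14.38 W.

I₀ ≈ 14.4 W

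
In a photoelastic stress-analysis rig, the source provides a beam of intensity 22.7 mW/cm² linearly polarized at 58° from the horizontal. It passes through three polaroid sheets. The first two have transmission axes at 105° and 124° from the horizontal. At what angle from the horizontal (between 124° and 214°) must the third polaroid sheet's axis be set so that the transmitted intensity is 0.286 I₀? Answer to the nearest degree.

By Malus's law, I₁ = I₀ cos²(105° − 58°) = I₀ cos²(47°) = 0.4651 I₀.
I₂ = I₁ cos²(124° − 105°) = 0.4651 I₀ · cos²(19°) = 0.4158 I₀.
Need I₃/I₀ = 0.286, so cos²(θ − 124°) = 0.286 / 0.4158 = 0.6878.
θ − 124° = arccos(√0.6878) = 34.0°, giving θ ≈ 124 + 34.0 = 158.0°.

θ ≈ 158°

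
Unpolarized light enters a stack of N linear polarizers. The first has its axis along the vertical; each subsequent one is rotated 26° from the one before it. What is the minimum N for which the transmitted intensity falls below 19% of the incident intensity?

N = 6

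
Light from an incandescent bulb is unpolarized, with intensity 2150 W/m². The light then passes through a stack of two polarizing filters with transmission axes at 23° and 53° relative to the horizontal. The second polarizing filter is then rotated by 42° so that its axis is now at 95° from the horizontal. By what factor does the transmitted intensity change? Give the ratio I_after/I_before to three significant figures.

Before rotation:
Unpolarized light through the first polarizer → I₁ = ½ I₀, now polarized at 23°.
I₂ = I₁ cos²(53° − 23°) = 0.5 I₀ · cos²(30°) = 0.375 I₀.
After rotation:
Unpolarized light through the first polarizer → I₁ = ½ I₀, now polarized at 23°.
I₂ = I₁ cos²(95° − 23°) = 0.5 I₀ · cos²(72°) = 0.04775 I₀.
Ratio = 0.04775 / 0.375 = 0.1273.

I_new/I_old ≈ 0.127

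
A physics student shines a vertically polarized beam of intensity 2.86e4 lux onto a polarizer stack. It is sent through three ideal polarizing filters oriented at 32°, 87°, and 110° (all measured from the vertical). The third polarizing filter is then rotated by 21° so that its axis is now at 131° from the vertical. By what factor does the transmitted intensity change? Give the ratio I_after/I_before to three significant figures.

Before rotation:
By Malus's law, I₁ = I₀ cos²(32° − 0°) = I₀ cos²(32°) = 0.7192 I₀.
I₂ = I₁ cos²(87° − 32°) = 0.7192 I₀ · cos²(55°) = 0.2366 I₀.
I₃ = I₂ cos²(110° − 87°) = 0.2366 I₀ · cos²(23°) = 0.2005 I₀.
After rotation:
I₁ = I₀ cos²(32° − 0°) = I₀ cos²(32°) = 0.7192 I₀.
I₂ = I₁ cos²(87° − 32°) = 0.7192 I₀ · cos²(55°) = 0.2366 I₀.
I₃ = I₂ cos²(131° − 87°) = 0.2366 I₀ · cos²(44°) = 0.1224 I₀.
Ratio = 0.1224 / 0.2005 = 0.6107.

I_new/I_old ≈ 0.611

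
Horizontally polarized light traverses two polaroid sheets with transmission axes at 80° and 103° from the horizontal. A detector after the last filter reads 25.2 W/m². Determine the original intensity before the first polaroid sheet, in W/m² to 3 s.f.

I₁ = I₀ cos²(80° − 0°) = I₀ cos²(80°) = 0.03015 I₀.
I₂ = I₁ cos²(103° − 80°) = 0.03015 I₀ · cos²(23°) = 0.02555 I₀.
So 25.2 W/m² = 0.02555 I₀, giving I₀ = 25.2/0.02555 = 986.3 W/m².

I₀ ≈ 986 W/m²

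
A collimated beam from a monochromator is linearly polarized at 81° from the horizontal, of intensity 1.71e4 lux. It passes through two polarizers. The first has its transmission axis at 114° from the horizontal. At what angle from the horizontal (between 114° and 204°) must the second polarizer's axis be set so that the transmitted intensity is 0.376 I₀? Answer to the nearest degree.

θ ≈ 157°

I₁ = I₀ cos²(114° − 81°) = I₀ cos²(33°) = 0.7034 I₀.
Need I₂/I₀ = 0.376, so cos²(θ − 114°) = 0.376 / 0.7034 = 0.5346.
θ − 114° = arccos(√0.5346) = 43.0°, giving θ ≈ 114 + 43.0 = 157.0°.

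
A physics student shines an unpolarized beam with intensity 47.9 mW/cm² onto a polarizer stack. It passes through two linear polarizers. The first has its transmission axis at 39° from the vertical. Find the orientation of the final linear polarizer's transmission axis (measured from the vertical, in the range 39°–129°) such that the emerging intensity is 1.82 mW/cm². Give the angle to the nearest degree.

Unpolarized light through the first polarizer → I₁ = ½ I₀, now polarized at 39°.
Target fraction: 1.82 / 47.9 mW/cm² = 0.038 of I₀.
Need I₂/I₀ = 0.038, so cos²(θ − 39°) = 0.038 / 0.5 = 0.07599.
θ − 39° = arccos(√0.07599) = 74.0°, giving θ ≈ 39 + 74.0 = 113.0°.

θ ≈ 113°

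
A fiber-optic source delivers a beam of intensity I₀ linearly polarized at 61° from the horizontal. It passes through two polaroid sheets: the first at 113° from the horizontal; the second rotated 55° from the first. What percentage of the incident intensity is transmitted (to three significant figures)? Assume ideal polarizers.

≈ 12.5%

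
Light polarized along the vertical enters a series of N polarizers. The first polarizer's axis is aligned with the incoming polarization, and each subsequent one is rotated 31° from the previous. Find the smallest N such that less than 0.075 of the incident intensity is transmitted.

First polarizer is aligned with the polarization: full transmission.
Each further stage multiplies by cos²(31°) = 0.7347.
After N polarizers: T = 0.7347^(N−1). Require T < 0.075 ⇒ N−1 > ln(0.075)/ln(0.7347) = 8.40, so N−1 ≥ 9 and N = 10.
Check: N=10 gives T = 0.0624 < 0.075; N=9 gives T = 0.08493.

N = 10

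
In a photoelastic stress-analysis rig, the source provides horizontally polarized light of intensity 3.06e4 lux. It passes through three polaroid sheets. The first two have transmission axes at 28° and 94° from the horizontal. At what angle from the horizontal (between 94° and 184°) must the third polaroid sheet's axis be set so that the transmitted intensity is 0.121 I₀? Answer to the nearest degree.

By Malus's law, I₁ = I₀ cos²(28° − 0°) = I₀ cos²(28°) = 0.7796 I₀.
I₂ = I₁ cos²(94° − 28°) = 0.7796 I₀ · cos²(66°) = 0.129 I₀.
Need I₃/I₀ = 0.121, so cos²(θ − 94°) = 0.121 / 0.129 = 0.9382.
θ − 94° = arccos(√0.9382) = 14.4°, giving θ ≈ 94 + 14.4 = 108.4°.

θ ≈ 108°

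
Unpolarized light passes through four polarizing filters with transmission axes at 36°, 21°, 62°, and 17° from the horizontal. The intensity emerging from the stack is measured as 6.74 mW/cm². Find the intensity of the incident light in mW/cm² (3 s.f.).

I₀ ≈ 50.7 mW/cm²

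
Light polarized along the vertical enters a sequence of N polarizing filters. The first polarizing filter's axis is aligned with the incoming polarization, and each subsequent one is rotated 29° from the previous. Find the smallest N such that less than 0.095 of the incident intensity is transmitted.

First polarizer is aligned with the polarization: full transmission.
Each further stage multiplies by cos²(29°) = 0.765.
After N polarizers: T = 0.765^(N−1). Require T < 0.095 ⇒ N−1 > ln(0.095)/ln(0.765) = 8.79, so N−1 ≥ 9 and N = 10.
Check: N=10 gives T = 0.08969 < 0.095; N=9 gives T = 0.1172.

N = 10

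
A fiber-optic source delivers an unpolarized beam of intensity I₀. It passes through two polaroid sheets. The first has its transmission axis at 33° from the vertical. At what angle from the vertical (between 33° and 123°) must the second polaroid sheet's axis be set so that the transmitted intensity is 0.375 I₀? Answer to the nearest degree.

θ ≈ 63°

Unpolarized light through the first polarizer → I₁ = ½ I₀, now polarized at 33°.
Need I₂/I₀ = 0.375, so cos²(θ − 33°) = 0.375 / 0.5 = 0.75.
θ − 33° = arccos(√0.75) = 30.0°, giving θ ≈ 33 + 30.0 = 63.0°.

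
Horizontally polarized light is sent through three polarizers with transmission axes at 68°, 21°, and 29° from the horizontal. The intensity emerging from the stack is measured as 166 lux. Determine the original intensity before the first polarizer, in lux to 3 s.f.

I₀ ≈ 2590 lux

By Malus's law, I₁ = I₀ cos²(68° − 0°) = I₀ cos²(68°) = 0.1403 I₀.
I₂ = I₁ cos²(21° − 68°) = 0.1403 I₀ · cos²(47°) = 0.06527 I₀.
I₃ = I₂ cos²(29° − 21°) = 0.06527 I₀ · cos²(8°) = 0.06401 I₀.
So 166 lux = 0.06401 I₀, giving I₀ = 166/0.06401 = 2593 lux.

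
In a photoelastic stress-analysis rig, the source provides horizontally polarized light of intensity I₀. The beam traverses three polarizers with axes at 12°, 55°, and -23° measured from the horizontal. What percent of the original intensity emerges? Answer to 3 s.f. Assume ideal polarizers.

≈ 2.21%

I₁ = I₀ cos²(12° − 0°) = I₀ cos²(12°) = 0.9568 I₀.
I₂ = I₁ cos²(55° − 12°) = 0.9568 I₀ · cos²(43°) = 0.5118 I₀.
I₃ = I₂ cos²(-23° − 55°) = 0.5118 I₀ · cos²(78°) = 0.02212 I₀.
That is 2.212% of the incident intensity.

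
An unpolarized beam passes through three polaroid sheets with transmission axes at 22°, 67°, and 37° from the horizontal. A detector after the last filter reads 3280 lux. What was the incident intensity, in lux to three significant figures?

Unpolarized light through the first polarizer → I₁ = ½ I₀, now polarized at 22°.
I₂ = I₁ cos²(67° − 22°) = 0.5 I₀ · cos²(45°) = 0.25 I₀.
I₃ = I₂ cos²(37° − 67°) = 0.25 I₀ · cos²(30°) = 0.1875 I₀.
So 3280 lux = 0.1875 I₀, giving I₀ = 3280/0.1875 = 1.749e+04 lux.

I₀ ≈ 1.75e4 lux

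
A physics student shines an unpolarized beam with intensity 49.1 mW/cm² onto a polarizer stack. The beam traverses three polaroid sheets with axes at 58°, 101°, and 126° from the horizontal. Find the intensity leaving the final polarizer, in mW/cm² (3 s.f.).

I ≈ 10.8 mW/cm²

Unpolarized light through the first polarizer → I₁ = 49.1 mW/cm²/2 = 24.55 mW/cm², polarized at 58°.
I₂ = I₁ · cos²(43°) = 24.55 · 0.5349 = 13.13 mW/cm².
I₃ = I₂ · cos²(25°) = 13.13 · 0.8214 = 10.79 mW/cm².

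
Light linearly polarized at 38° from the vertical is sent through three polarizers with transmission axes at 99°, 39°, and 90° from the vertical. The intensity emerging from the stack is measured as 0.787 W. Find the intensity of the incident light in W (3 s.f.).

I₁ = I₀ cos²(99° − 38°) = I₀ cos²(61°) = 0.235 I₀.
I₂ = I₁ cos²(39° − 99°) = 0.235 I₀ · cos²(60°) = 0.05876 I₀.
I₃ = I₂ cos²(90° − 39°) = 0.05876 I₀ · cos²(51°) = 0.02327 I₀.
So 0.787 W = 0.02327 I₀, giving I₀ = 0.787/0.02327 = 33.82 W.

I₀ ≈ 33.8 W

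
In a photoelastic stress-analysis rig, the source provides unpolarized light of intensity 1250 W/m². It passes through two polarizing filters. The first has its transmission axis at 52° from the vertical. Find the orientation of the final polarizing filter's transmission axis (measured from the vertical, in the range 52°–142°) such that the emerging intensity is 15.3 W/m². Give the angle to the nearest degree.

Unpolarized light through the first polarizer → I₁ = ½ I₀, now polarized at 52°.
Target fraction: 15.3 / 1250 W/m² = 0.01224 of I₀.
Need I₂/I₀ = 0.01224, so cos²(θ − 52°) = 0.01224 / 0.5 = 0.02448.
θ − 52° = arccos(√0.02448) = 81.0°, giving θ ≈ 52 + 81.0 = 133.0°.

θ ≈ 133°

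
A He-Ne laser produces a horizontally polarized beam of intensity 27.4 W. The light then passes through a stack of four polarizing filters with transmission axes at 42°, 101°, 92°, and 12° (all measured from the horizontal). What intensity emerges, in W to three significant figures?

I₁ = 27.4 W · cos²(42°) = 15.13 W.
I₂ = I₁ · cos²(59°) = 15.13 · 0.2653 = 4.014 W.
I₃ = I₂ · cos²(9°) = 4.014 · 0.9755 = 3.916 W.
I₄ = I₃ · cos²(80°) = 3.916 · 0.03015 = 0.1181 W.

I ≈ 0.118 W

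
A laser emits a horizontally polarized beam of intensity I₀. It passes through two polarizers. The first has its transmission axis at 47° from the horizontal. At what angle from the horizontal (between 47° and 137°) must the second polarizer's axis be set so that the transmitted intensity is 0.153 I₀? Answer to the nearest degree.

θ ≈ 102°

By Malus's law, I₁ = I₀ cos²(47° − 0°) = I₀ cos²(47°) = 0.4651 I₀.
Need I₂/I₀ = 0.153, so cos²(θ − 47°) = 0.153 / 0.4651 = 0.3289.
θ − 47° = arccos(√0.3289) = 55.0°, giving θ ≈ 47 + 55.0 = 102.0°.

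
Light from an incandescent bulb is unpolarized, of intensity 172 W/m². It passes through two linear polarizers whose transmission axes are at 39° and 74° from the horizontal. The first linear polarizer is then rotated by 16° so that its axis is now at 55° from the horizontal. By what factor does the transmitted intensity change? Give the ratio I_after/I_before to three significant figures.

Before rotation:
Unpolarized light through the first polarizer → I₁ = ½ I₀, now polarized at 39°.
I₂ = I₁ cos²(74° − 39°) = 0.5 I₀ · cos²(35°) = 0.3355 I₀.
After rotation:
Unpolarized light through the first polarizer → I₁ = ½ I₀, now polarized at 55°.
I₂ = I₁ cos²(74° − 55°) = 0.5 I₀ · cos²(19°) = 0.447 I₀.
Ratio = 0.447 / 0.3355 = 1.332.

I_new/I_old ≈ 1.33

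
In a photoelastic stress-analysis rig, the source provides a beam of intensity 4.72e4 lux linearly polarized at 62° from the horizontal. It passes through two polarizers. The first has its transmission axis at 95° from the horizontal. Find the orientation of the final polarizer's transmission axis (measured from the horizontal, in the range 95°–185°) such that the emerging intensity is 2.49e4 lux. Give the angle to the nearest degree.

θ ≈ 125°

I₁ = I₀ cos²(95° − 62°) = I₀ cos²(33°) = 0.7034 I₀.
Target fraction: 2.49e4 / 4.72e4 lux = 0.5275 of I₀.
Need I₂/I₀ = 0.5275, so cos²(θ − 95°) = 0.5275 / 0.7034 = 0.75.
θ − 95° = arccos(√0.75) = 30.0°, giving θ ≈ 95 + 30.0 = 125.0°.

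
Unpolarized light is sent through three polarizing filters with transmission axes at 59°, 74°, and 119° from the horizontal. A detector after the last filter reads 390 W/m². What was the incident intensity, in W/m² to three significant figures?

Unpolarized light through the first polarizer → I₁ = ½ I₀, now polarized at 59°.
I₂ = I₁ cos²(74° − 59°) = 0.5 I₀ · cos²(15°) = 0.4665 I₀.
I₃ = I₂ cos²(119° − 74°) = 0.4665 I₀ · cos²(45°) = 0.2333 I₀.
So 390 W/m² = 0.2333 I₀, giving I₀ = 390/0.2333 = 1672 W/m².

I₀ ≈ 1670 W/m²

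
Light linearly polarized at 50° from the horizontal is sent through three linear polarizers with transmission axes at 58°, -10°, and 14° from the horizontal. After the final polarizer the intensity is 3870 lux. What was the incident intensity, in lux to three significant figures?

I₁ = I₀ cos²(58° − 50°) = I₀ cos²(8°) = 0.9806 I₀.
I₂ = I₁ cos²(-10° − 58°) = 0.9806 I₀ · cos²(68°) = 0.1376 I₀.
I₃ = I₂ cos²(14° + 10°) = 0.1376 I₀ · cos²(24°) = 0.1148 I₀.
So 3870 lux = 0.1148 I₀, giving I₀ = 3870/0.1148 = 3.37e+04 lux.

I₀ ≈ 3.37e4 lux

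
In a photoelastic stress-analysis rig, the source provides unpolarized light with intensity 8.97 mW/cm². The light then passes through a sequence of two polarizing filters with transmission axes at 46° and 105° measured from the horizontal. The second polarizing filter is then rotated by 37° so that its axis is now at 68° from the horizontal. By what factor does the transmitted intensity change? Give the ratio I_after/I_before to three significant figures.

I_new/I_old ≈ 3.24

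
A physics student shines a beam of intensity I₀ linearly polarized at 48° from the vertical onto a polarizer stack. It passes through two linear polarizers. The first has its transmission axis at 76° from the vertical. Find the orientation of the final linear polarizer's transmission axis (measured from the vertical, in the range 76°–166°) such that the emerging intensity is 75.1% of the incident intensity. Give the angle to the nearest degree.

θ ≈ 87°

I₁ = I₀ cos²(76° − 48°) = I₀ cos²(28°) = 0.7796 I₀.
Need I₂/I₀ = 0.751, so cos²(θ − 76°) = 0.751 / 0.7796 = 0.9633.
θ − 76° = arccos(√0.9633) = 11.0°, giving θ ≈ 76 + 11.0 = 87.0°.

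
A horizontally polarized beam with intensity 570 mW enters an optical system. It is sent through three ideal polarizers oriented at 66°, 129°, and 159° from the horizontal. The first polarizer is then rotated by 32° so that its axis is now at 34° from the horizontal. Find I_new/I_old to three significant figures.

Before rotation:
I₁ = I₀ cos²(66° − 0°) = I₀ cos²(66°) = 0.1654 I₀.
I₂ = I₁ cos²(129° − 66°) = 0.1654 I₀ · cos²(63°) = 0.0341 I₀.
I₃ = I₂ cos²(159° − 129°) = 0.0341 I₀ · cos²(30°) = 0.02557 I₀.
After rotation:
I₁ = I₀ cos²(34° − 0°) = I₀ cos²(34°) = 0.6873 I₀.
Angle between axes 1 and 2: 85°. I₂ = 0.6873 I₀ · cos²(85°) = 0.005221 I₀.
I₃ = I₂ cos²(159° − 129°) = 0.005221 I₀ · cos²(30°) = 0.003916 I₀.
Ratio = 0.003916 / 0.02557 = 0.1531.

I_new/I_old ≈ 0.153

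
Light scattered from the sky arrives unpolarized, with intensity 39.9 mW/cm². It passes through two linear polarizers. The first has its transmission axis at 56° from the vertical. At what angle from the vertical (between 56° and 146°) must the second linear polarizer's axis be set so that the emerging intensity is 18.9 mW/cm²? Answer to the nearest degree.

θ ≈ 69°

Unpolarized light through the first polarizer → I₁ = ½ I₀, now polarized at 56°.
Target fraction: 18.9 / 39.9 mW/cm² = 0.4737 of I₀.
Need I₂/I₀ = 0.4737, so cos²(θ − 56°) = 0.4737 / 0.5 = 0.9474.
θ − 56° = arccos(√0.9474) = 13.3°, giving θ ≈ 56 + 13.3 = 69.3°.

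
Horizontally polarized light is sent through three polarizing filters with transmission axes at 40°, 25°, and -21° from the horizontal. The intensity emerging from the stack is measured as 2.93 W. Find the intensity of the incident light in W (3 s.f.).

By Malus's law, I₁ = I₀ cos²(40° − 0°) = I₀ cos²(40°) = 0.5868 I₀.
I₂ = I₁ cos²(25° − 40°) = 0.5868 I₀ · cos²(15°) = 0.5475 I₀.
I₃ = I₂ cos²(-21° − 25°) = 0.5475 I₀ · cos²(46°) = 0.2642 I₀.
So 2.93 W = 0.2642 I₀, giving I₀ = 2.93/0.2642 = 11.09 W.

I₀ ≈ 11.1 W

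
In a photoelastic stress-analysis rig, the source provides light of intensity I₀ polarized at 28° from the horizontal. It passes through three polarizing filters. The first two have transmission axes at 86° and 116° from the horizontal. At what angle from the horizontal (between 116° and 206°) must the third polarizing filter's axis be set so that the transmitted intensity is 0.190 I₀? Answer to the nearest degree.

θ ≈ 134°

I₁ = I₀ cos²(86° − 28°) = I₀ cos²(58°) = 0.2808 I₀.
I₂ = I₁ cos²(116° − 86°) = 0.2808 I₀ · cos²(30°) = 0.2106 I₀.
Need I₃/I₀ = 0.19, so cos²(θ − 116°) = 0.19 / 0.2106 = 0.9021.
θ − 116° = arccos(√0.9021) = 18.2°, giving θ ≈ 116 + 18.2 = 134.2°.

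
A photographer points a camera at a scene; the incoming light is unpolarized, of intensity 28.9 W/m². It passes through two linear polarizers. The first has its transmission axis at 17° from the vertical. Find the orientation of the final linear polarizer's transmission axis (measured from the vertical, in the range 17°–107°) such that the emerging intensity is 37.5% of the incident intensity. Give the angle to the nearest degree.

θ ≈ 47°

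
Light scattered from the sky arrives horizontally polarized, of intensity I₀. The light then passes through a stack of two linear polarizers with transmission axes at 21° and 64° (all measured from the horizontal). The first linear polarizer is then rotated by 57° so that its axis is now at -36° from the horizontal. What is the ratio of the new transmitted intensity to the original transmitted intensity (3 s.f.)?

Before rotation:
I₁ = I₀ cos²(21° − 0°) = I₀ cos²(21°) = 0.8716 I₀.
I₂ = I₁ cos²(64° − 21°) = 0.8716 I₀ · cos²(43°) = 0.4662 I₀.
After rotation:
I₁ = I₀ cos²(-36° − 0°) = I₀ cos²(36°) = 0.6545 I₀.
Angle between axes 1 and 2: 80°. I₂ = 0.6545 I₀ · cos²(80°) = 0.01974 I₀.
Ratio = 0.01974 / 0.4662 = 0.04233.

I_new/I_old ≈ 0.0423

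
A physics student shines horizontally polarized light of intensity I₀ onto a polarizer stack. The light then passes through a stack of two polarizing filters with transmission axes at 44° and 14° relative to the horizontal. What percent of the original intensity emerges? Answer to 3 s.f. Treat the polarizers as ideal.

By Malus's law, I₁ = I₀ cos²(44° − 0°) = I₀ cos²(44°) = 0.5174 I₀.
I₂ = I₁ cos²(14° − 44°) = 0.5174 I₀ · cos²(30°) = 0.3881 I₀.
That is 38.81% of the incident intensity.

≈ 38.8%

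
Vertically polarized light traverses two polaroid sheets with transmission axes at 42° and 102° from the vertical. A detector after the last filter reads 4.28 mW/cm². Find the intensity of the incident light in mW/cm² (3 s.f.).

I₀ ≈ 31.0 mW/cm²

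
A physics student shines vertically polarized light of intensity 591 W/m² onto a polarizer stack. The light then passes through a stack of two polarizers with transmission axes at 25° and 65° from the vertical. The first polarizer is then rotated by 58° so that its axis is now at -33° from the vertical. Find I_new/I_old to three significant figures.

I_new/I_old ≈ 0.0283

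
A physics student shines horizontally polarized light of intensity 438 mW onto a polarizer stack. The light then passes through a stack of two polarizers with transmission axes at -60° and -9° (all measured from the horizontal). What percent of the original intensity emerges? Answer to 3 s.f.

≈ 9.90%

By Malus's law, I₁ = 438 mW · cos²(60°) = 109.5 mW.
I₂ = I₁ · cos²(51°) = 109.5 · 0.396 = 43.37 mW.
That is 9.901% of the incident intensity.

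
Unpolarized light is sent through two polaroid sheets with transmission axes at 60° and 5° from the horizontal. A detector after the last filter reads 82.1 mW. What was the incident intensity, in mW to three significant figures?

Unpolarized light through the first polarizer → I₁ = ½ I₀, now polarized at 60°.
I₂ = I₁ cos²(5° − 60°) = 0.5 I₀ · cos²(55°) = 0.1645 I₀.
So 82.1 mW = 0.1645 I₀, giving I₀ = 82.1/0.1645 = 499.1 mW.

I₀ ≈ 499 mW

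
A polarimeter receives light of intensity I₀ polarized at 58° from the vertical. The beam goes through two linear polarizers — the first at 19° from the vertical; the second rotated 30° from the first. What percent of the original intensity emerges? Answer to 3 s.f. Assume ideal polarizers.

I₁ = I₀ cos²(19° − 58°) = I₀ cos²(39°) = 0.604 I₀.
I₂ = I₁ cos²(30°) = 0.604 · 0.75 I₀ = 0.453 I₀.
That is 45.3% of the incident intensity.

≈ 45.3%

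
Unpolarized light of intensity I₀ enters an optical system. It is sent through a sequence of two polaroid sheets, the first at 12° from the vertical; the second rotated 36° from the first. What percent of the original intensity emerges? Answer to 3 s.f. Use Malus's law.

≈ 32.7%

Unpolarized light through the first polarizer → I₁ = ½ I₀, now polarized at 12°.
I₂ = I₁ cos²(36°) = 0.5 · 0.6545 I₀ = 0.3273 I₀.
That is 32.73% of the incident intensity.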